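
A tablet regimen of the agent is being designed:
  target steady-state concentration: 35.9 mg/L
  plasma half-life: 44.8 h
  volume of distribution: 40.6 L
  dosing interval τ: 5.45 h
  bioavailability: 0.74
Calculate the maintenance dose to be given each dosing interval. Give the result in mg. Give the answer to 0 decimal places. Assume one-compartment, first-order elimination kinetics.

166 mg

k = ln2 / t½ = 0.693147 / 44.8 = 0.01547 h⁻¹
CL = k × Vd = 0.01547 × 40.6 = 0.6281 L/h
At steady state, F × (Dose/τ) = Css × CL.
Dose = Css × CL × τ / F = 35.9 × 0.6281 × 5.45 / 0.74 = 166.1 mg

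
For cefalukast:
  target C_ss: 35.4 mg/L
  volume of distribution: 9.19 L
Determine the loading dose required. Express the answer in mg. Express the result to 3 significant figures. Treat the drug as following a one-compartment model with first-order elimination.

LD = Css × Vd = 35.4 × 9.19 = 325.3 mg

325 mg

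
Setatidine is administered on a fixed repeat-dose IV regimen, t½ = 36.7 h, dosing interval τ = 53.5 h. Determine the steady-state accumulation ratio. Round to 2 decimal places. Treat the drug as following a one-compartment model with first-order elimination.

k = ln2 / t½ = 0.693147 / 36.7 = 0.01889 h⁻¹
e^(−kτ) = e^(−0.01889 × 53.5) = 0.3640
Accumulation ratio R = 1 / (1 − e^(−kτ)) = 1 / (1 − 0.3640) = 1.572

1.57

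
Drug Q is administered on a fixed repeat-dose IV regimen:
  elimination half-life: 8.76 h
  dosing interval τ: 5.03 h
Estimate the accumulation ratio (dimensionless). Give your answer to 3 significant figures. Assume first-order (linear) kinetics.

3.05

k = ln2 / t½ = 0.693147 / 8.76 = 0.07913 h⁻¹
e^(−kτ) = e^(−0.07913 × 5.03) = 0.6716
Accumulation ratio R = 1 / (1 − e^(−kτ)) = 1 / (1 − 0.6716) = 3.045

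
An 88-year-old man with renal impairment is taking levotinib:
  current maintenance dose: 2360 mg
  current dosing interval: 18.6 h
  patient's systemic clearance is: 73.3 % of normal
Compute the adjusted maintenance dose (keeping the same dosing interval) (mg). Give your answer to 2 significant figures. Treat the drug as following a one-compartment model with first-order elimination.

1700 mg

To keep the same average steady-state level, dosing rate must scale with clearance.
CL ratio = 73.3 / 100 = 0.7330
New dose (same interval) = 2360 × 0.7330 = 1730 mg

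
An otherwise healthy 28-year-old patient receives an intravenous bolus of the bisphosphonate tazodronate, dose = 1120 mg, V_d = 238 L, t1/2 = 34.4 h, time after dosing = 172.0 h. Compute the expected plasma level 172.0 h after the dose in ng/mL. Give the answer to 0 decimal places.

147 ng/mL

C₀ = Dose / Vd = 1120 / 238 = 4.706 mg/L
k = ln2 / t½ = 0.693147 / 34.4 = 0.02015 h⁻¹
t / t½ = 172.0 / 34.4 = 5 half-lives
C = C₀ × (1/2)^5 = 4.706 × 0.03125 = 0.1471 mg/L
Convert: 0.1471 mg/L × 1000 = 147.1 ng/mL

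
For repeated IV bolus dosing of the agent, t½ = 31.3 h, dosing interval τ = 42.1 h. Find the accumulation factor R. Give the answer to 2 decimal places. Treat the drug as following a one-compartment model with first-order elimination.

1.65

k = ln2 / t½ = 0.693147 / 31.3 = 0.02215 h⁻¹
e^(−kτ) = e^(−0.02215 × 42.1) = 0.3936
Accumulation ratio R = 1 / (1 − e^(−kτ)) = 1 / (1 − 0.3936) = 1.649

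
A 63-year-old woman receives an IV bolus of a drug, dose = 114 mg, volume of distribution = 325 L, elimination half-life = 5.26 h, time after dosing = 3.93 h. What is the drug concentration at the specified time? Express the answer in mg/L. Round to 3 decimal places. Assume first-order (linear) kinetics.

0.209 mg/L

C₀ = Dose / Vd = 114.0 / 325 = 0.3508 mg/L
k = ln2 / t½ = 0.693147 / 5.26 = 0.1318 h⁻¹
C = C₀ · e^(−k·t) = 0.3508 × e^(−0.1318 × 3.93)
  = 0.3508 × 0.5957 = 0.2090 mg/L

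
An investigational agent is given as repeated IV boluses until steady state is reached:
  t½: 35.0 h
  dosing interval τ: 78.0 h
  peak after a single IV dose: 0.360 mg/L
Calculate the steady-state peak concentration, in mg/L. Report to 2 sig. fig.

0.46 mg/L

k = ln2 / t½ = 0.693147 / 35.0 = 0.01980 h⁻¹
e^(−kτ) = e^(−0.01980 × 78.0) = 0.2134
Accumulation ratio R = 1 / (1 − e^(−kτ)) = 1 / (1 − 0.2134) = 1.271
Steady-state peak = C₀ × R = 0.360 × 1.271 = 0.4576 mg/L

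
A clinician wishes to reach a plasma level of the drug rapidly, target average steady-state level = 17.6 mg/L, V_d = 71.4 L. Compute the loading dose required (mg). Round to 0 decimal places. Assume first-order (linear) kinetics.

LD = Css × Vd = 17.6 × 71.4 = 1257 mg

1257 mg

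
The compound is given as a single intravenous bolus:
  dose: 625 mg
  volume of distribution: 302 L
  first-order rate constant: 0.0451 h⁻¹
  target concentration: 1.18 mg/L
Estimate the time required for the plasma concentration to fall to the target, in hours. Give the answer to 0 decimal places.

12 h

C₀ = Dose / Vd = 625.0 / 302 = 2.070 mg/L
t = ln(C₀ / C) / k = ln(2.070 / 1.18) / 0.04510
  = ln(1.754) / 0.04510 = 0.5619 / 0.04510 = 12.46 h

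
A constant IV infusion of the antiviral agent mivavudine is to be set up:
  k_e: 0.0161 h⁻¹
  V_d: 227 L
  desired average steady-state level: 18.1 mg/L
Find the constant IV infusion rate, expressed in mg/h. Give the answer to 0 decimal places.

CL = k × Vd = 0.01610 × 227 = 3.655 L/h
At steady state, infusion rate R₀ = Css × CL = 18.1 × 3.655 = 66.16 mg/h

66 mg/h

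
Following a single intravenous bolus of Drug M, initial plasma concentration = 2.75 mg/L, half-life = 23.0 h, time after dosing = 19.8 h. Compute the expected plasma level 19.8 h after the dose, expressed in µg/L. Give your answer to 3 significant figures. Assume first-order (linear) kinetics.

k = ln2 / t½ = 0.693147 / 23.0 = 0.03014 h⁻¹
C = C₀ · e^(−k·t) = 2.750 × e^(−0.03014 × 19.8)
  = 2.750 × 0.5506 = 1.514 mg/L
Convert: 1.514 mg/L × 1000 = 1514 µg/L

1510 µg/L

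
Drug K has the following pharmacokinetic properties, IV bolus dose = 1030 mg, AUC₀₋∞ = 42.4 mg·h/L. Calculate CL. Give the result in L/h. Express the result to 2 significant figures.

CL = Dose / AUC = 1030 / 42.4 = 24.29 L/h

24 L/h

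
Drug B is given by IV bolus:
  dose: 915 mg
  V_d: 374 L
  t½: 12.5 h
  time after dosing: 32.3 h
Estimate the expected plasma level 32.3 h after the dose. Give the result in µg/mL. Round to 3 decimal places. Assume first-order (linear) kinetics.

0.408 µg/mL

C₀ = Dose / Vd = 915.0 / 374 = 2.447 mg/L
k = ln2 / t½ = 0.693147 / 12.5 = 0.05545 h⁻¹
C = C₀ · e^(−k·t) = 2.447 × e^(−0.05545 × 32.3)
  = 2.447 × 0.1668 = 0.4082 mg/L
(0.4082 mg/L = 0.4082 µg/mL)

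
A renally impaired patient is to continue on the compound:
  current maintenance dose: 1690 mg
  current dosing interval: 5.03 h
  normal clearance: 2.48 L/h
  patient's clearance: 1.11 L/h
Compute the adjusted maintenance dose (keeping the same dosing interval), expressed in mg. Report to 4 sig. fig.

To keep the same average steady-state level, dosing rate must scale with clearance.
CL ratio = 1.11 / 2.48 = 0.4476
New dose (same interval) = 1690 × 0.4476 = 756.4 mg

756.4 mg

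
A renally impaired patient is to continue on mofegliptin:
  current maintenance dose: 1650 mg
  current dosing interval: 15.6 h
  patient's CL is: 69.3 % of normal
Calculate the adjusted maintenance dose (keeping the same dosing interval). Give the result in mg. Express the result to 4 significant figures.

To keep the same average steady-state level, dosing rate must scale with clearance.
CL ratio = 69.3 / 100 = 0.6930
New dose (same interval) = 1650 × 0.6930 = 1143 mg

1143 mg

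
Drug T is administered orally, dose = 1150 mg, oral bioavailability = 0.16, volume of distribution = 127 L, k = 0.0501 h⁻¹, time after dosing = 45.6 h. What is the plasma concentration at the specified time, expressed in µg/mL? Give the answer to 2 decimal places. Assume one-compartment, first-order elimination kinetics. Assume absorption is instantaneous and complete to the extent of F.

0.15 µg/mL

Amount reaching circulation = F × Dose = 0.16 × 1150 = 184.0 mg
C₀ = F·Dose / Vd = 184.0 / 127 = 1.449 mg/L
C = C₀ · e^(−k·t) = 1.449 × e^(−0.05010 × 45.6)
  = 1.449 × 0.1018 = 0.1475 mg/L
(0.1475 mg/L = 0.1475 µg/mL)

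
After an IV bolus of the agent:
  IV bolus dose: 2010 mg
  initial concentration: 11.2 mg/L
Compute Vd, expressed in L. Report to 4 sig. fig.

Vd = Dose / C₀ = 2010 / 11.2 = 179.5 L

179.5 L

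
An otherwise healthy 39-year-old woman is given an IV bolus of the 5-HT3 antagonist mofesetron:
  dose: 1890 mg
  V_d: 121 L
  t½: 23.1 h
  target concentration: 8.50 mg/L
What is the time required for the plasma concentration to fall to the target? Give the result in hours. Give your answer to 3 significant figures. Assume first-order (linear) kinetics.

C₀ = Dose / Vd = 1890 / 121 = 15.62 mg/L
k = ln2 / t½ = 0.693147 / 23.1 = 0.03001 h⁻¹
t = ln(C₀ / C) / k = ln(15.62 / 8.50) / 0.03001
  = ln(1.838) / 0.03001 = 0.6087 / 0.03001 = 20.28 h

20.3 h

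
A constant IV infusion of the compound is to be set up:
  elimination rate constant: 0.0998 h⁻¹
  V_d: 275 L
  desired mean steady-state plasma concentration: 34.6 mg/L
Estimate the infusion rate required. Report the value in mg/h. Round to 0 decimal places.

CL = k × Vd = 0.09980 × 275 = 27.45 L/h
At steady state, infusion rate R₀ = Css × CL = 34.6 × 27.45 = 949.8 mg/h

950 mg/h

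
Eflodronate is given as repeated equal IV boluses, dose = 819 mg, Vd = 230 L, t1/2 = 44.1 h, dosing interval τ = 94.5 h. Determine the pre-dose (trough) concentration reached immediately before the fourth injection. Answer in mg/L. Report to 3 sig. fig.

C₀ per dose = Dose / Vd = 819 / 230 = 3.561 mg/L
k = ln2 / t½ = 0.693147 / 44.1 = 0.01572 h⁻¹
Fraction remaining after one interval: r = e^(−kτ) = e^(−0.01572 × 94.5) = 0.2264
Before dose 4, 3 doses have been given (aged 1τ, 2τ, 3τ).
C_trough = C₀ × (r + r² + … + r^3) = C₀ × r(1−r^3)/(1−r)
        = 3.561 × 0.2264 × (1 − 0.01160) / (1 − 0.2264) = 1.030 mg/L

1.03 mg/L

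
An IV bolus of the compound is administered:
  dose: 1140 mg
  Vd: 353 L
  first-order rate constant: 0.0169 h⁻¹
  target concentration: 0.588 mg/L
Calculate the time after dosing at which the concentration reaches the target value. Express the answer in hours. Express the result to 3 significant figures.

101 h

C₀ = Dose / Vd = 1140 / 353 = 3.229 mg/L
t = ln(C₀ / C) / k = ln(3.229 / 0.588) / 0.01690
  = ln(5.491) / 0.01690 = 1.703 / 0.01690 = 100.8 h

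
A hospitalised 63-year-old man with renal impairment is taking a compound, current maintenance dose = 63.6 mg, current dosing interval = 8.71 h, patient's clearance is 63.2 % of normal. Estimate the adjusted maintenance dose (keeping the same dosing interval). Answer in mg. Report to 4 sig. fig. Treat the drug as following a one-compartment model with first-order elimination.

40.20 mg

To keep the same average steady-state level, dosing rate must scale with clearance.
CL ratio = 63.2 / 100 = 0.6320
New dose (same interval) = 63.6 × 0.6320 = 40.20 mg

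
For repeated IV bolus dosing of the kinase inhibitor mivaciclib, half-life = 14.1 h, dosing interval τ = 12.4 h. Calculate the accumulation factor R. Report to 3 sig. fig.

k = ln2 / t½ = 0.693147 / 14.1 = 0.04916 h⁻¹
e^(−kτ) = e^(−0.04916 × 12.4) = 0.5436
Accumulation ratio R = 1 / (1 − e^(−kτ)) = 1 / (1 − 0.5436) = 2.191

2.19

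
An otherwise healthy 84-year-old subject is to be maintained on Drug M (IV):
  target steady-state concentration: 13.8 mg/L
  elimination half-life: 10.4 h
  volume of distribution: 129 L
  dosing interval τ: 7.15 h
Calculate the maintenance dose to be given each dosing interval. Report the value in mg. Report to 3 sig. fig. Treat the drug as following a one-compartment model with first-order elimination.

848 mg

k = ln2 / t½ = 0.693147 / 10.4 = 0.06665 h⁻¹
CL = k × Vd = 0.06665 × 129 = 8.598 L/h
At steady state, Dose/τ = Css × CL.
Dose = Css × CL × τ = 13.8 × 8.598 × 7.15 = 848.4 mg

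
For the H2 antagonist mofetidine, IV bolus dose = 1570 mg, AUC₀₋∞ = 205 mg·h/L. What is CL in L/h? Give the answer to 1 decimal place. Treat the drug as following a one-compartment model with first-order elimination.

7.7 L/h

CL = Dose / AUC = 1570 / 205 = 7.659 L/h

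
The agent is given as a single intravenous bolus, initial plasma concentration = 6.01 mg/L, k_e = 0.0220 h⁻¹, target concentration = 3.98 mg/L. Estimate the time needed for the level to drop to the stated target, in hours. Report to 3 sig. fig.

t = ln(C₀ / C) / k = ln(6.010 / 3.98) / 0.02200
  = ln(1.510) / 0.02200 = 0.4121 / 0.02200 = 18.73 h

18.7 h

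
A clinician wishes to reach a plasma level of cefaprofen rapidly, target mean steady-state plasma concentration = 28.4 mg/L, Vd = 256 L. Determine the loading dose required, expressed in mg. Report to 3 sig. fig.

LD = Css × Vd = 28.4 × 256 = 7270 mg

7270 mg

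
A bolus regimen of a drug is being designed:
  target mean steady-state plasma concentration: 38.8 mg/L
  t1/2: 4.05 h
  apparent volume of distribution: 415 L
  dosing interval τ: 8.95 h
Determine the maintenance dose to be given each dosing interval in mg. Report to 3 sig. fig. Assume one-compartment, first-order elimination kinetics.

k = ln2 / t½ = 0.693147 / 4.05 = 0.1711 h⁻¹
CL = k × Vd = 0.1711 × 415 = 71.01 L/h
At steady state, Dose/τ = Css × CL.
Dose = Css × CL × τ = 38.8 × 71.01 × 8.95 = 24660 mg

24700 mg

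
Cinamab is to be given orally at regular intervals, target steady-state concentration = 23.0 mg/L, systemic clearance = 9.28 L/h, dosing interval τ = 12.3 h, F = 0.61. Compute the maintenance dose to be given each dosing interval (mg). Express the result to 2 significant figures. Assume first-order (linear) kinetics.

4300 mg

At steady state, F × (Dose/τ) = Css × CL.
Dose = Css × CL × τ / F = 23.0 × 9.280 × 12.3 / 0.61 = 4304 mg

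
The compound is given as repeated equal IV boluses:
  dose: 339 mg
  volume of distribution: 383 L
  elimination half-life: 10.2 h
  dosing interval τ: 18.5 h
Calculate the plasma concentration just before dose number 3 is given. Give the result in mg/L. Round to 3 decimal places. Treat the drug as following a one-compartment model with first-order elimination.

C₀ per dose = Dose / Vd = 339 / 383 = 0.8851 mg/L
k = ln2 / t½ = 0.693147 / 10.2 = 0.06796 h⁻¹
Fraction remaining after one interval: r = e^(−kτ) = e^(−0.06796 × 18.5) = 0.2844
Before dose 3, 2 doses have been given (aged 1τ, 2τ).
C_trough = C₀ × (r + r²) = 0.8851 × (0.2844 + 0.08088) = 0.3233 mg/L

0.323 mg/L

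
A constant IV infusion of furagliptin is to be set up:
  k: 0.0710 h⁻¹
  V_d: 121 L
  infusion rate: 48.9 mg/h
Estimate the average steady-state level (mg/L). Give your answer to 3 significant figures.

CL = k × Vd = 0.07100 × 121 = 8.591 L/h
At steady state Css = R₀ / CL = 48.9 / 8.591 = 5.692 mg/L

5.69 mg/L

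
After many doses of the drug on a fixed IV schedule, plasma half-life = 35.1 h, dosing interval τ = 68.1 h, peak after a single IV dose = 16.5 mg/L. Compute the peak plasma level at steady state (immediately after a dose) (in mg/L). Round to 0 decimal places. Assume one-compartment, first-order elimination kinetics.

22 mg/L

k = ln2 / t½ = 0.693147 / 35.1 = 0.01975 h⁻¹
e^(−kτ) = e^(−0.01975 × 68.1) = 0.2605
Accumulation ratio R = 1 / (1 − e^(−kτ)) = 1 / (1 − 0.2605) = 1.352
Steady-state peak = C₀ × R = 16.5 × 1.352 = 22.31 mg/L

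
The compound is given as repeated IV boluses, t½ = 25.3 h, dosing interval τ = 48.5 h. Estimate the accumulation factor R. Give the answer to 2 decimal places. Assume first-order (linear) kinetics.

1.36

k = ln2 / t½ = 0.693147 / 25.3 = 0.02740 h⁻¹
e^(−kτ) = e^(−0.02740 × 48.5) = 0.2648
Accumulation ratio R = 1 / (1 − e^(−kτ)) = 1 / (1 − 0.2648) = 1.360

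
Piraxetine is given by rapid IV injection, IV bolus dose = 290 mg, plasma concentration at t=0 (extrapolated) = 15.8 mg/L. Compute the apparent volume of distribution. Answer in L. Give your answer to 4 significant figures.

18.35 L

Vd = Dose / C₀ = 290.0 / 15.8 = 18.35 L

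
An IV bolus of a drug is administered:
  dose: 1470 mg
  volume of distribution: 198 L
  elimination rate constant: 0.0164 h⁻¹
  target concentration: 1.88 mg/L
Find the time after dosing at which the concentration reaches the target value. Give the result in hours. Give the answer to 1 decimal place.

C₀ = Dose / Vd = 1470 / 198 = 7.424 mg/L
t = ln(C₀ / C) / k = ln(7.424 / 1.88) / 0.01640
  = ln(3.949) / 0.01640 = 1.373 / 0.01640 = 83.72 h

83.7 h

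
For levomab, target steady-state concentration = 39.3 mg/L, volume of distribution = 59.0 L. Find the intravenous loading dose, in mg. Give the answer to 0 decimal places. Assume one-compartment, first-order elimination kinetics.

2319 mg

LD = Css × Vd = 39.3 × 59.0 = 2319 mg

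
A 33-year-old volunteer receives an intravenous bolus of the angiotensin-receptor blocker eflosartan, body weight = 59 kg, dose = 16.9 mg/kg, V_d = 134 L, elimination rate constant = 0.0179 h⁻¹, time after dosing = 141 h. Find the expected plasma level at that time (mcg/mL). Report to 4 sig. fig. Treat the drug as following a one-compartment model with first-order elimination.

Total dose = 16.9 × 59 = 997.1 mg
C₀ = Dose / Vd = 997.1 / 134 = 7.441 mg/L
C = C₀ · e^(−k·t) = 7.441 × e^(−0.01790 × 141)
  = 7.441 × 0.08015 = 0.5964 mg/L
(0.5964 mg/L = 0.5964 mcg/mL)

0.5964 mcg/mL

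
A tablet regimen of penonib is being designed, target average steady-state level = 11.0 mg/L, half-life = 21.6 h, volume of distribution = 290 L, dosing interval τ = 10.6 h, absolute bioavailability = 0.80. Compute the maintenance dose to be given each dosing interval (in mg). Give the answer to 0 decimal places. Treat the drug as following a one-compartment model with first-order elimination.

k = ln2 / t½ = 0.693147 / 21.6 = 0.03209 h⁻¹
CL = k × Vd = 0.03209 × 290 = 9.306 L/h
At steady state, F × (Dose/τ) = Css × CL.
Dose = Css × CL × τ / F = 11.0 × 9.306 × 10.6 / 0.80 = 1356 mg

1356 mg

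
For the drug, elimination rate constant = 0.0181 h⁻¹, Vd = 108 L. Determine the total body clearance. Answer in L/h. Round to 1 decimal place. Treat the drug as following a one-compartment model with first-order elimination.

2.0 L/h

CL = k × Vd = 0.0181 × 108 = 1.955 L/h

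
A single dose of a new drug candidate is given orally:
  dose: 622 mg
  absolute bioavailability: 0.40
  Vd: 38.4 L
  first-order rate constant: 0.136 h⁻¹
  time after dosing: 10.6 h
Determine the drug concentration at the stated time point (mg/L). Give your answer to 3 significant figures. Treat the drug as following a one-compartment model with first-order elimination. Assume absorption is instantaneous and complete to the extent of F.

Amount reaching circulation = F × Dose = 0.40 × 622.0 = 248.8 mg
C₀ = F·Dose / Vd = 248.8 / 38.4 = 6.479 mg/L
C = C₀ · e^(−k·t) = 6.479 × e^(−0.1360 × 10.6)
  = 6.479 × 0.2365 = 1.532 mg/L

1.53 mg/L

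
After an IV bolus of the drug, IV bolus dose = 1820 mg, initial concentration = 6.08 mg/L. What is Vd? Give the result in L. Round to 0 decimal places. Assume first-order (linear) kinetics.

299 L

Vd = Dose / C₀ = 1820 / 6.08 = 299.3 L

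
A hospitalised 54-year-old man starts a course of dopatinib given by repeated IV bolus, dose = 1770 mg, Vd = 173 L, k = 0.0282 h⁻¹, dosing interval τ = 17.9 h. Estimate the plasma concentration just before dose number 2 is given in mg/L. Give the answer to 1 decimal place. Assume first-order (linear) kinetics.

C₀ per dose = Dose / Vd = 1770 / 173 = 10.23 mg/L
Fraction remaining after one interval: r = e^(−kτ) = e^(−0.02820 × 17.9) = 0.6036
Before dose 2, 1 dose has been given (aged 1τ).
C_trough = C₀ × r = 10.23 × 0.6036 = 6.175 mg/L

6.2 mg/L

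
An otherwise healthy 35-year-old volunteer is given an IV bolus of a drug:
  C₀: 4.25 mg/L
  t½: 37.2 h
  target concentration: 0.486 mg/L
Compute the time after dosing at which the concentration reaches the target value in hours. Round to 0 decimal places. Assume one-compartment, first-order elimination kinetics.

116 h

k = ln2 / t½ = 0.693147 / 37.2 = 0.01863 h⁻¹
t = ln(C₀ / C) / k = ln(4.250 / 0.486) / 0.01863
  = ln(8.745) / 0.01863 = 2.168 / 0.01863 = 116.4 h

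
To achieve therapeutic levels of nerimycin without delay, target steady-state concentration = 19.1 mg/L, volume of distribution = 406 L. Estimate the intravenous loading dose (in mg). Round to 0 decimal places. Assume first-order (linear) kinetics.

7755 mg

LD = Css × Vd = 19.1 × 406 = 7755 mg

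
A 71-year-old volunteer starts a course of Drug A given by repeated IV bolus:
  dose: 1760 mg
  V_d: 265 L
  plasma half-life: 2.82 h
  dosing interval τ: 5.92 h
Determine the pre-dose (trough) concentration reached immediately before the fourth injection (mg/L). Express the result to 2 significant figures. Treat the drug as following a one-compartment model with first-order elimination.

C₀ per dose = Dose / Vd = 1760 / 265 = 6.642 mg/L
k = ln2 / t½ = 0.693147 / 2.82 = 0.2458 h⁻¹
Fraction remaining after one interval: r = e^(−kτ) = e^(−0.2458 × 5.92) = 0.2334
Before dose 4, 3 doses have been given (aged 1τ, 2τ, 3τ).
C_trough = C₀ × (r + r² + … + r^3) = C₀ × r(1−r^3)/(1−r)
        = 6.642 × 0.2334 × (1 − 0.01271) / (1 − 0.2334) = 1.997 mg/L

2.0 mg/L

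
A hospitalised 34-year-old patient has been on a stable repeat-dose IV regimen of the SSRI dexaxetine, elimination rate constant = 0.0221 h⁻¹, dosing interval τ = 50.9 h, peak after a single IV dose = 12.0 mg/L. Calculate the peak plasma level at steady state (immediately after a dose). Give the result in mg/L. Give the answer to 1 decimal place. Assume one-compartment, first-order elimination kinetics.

e^(−kτ) = e^(−0.02210 × 50.9) = 0.3247
Accumulation ratio R = 1 / (1 − e^(−kτ)) = 1 / (1 − 0.3247) = 1.481
Steady-state peak = C₀ × R = 12.0 × 1.481 = 17.77 mg/L

17.8 mg/L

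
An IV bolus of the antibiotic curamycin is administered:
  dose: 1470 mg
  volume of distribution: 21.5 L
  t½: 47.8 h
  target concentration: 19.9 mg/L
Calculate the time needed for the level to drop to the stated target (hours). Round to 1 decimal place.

85.1 h

C₀ = Dose / Vd = 1470 / 21.5 = 68.37 mg/L
k = ln2 / t½ = 0.693147 / 47.8 = 0.01450 h⁻¹
t = ln(C₀ / C) / k = ln(68.37 / 19.9) / 0.01450
  = ln(3.436) / 0.01450 = 1.234 / 0.01450 = 85.10 h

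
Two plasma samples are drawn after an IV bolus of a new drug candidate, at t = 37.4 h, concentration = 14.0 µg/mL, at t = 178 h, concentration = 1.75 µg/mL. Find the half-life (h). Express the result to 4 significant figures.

46.87 h

k = ln(C₁/C₂) / (t₂ − t₁) = ln(14.0/1.75) / (178 − 37.4)
  = 2.079 / 140.6 = 0.01479 h⁻¹
t½ = ln2 / k = 0.693147 / 0.01479 = 46.87 h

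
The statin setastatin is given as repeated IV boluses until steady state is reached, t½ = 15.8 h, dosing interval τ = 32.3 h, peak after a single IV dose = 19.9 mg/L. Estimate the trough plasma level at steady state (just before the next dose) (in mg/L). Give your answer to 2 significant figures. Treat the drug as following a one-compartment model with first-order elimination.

6.4 mg/L

k = ln2 / t½ = 0.693147 / 15.8 = 0.04387 h⁻¹
e^(−kτ) = e^(−0.04387 × 32.3) = 0.2424
Accumulation ratio R = 1 / (1 − e^(−kτ)) = 1 / (1 − 0.2424) = 1.320
Steady-state trough = C₀ × R × e^(−kτ) = 19.9 × 1.320 × 0.2424 = 6.367 mg/L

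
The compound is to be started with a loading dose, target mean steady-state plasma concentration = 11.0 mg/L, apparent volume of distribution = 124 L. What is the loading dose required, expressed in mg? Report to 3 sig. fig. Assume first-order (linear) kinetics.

LD = Css × Vd = 11.0 × 124 = 1364 mg

1360 mg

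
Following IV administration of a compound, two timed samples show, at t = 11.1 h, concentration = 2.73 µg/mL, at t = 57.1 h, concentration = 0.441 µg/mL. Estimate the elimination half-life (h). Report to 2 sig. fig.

17 h

k = ln(C₁/C₂) / (t₂ − t₁) = ln(2.73/0.441) / (57.1 − 11.1)
  = 1.823 / 46.00 = 0.03963 h⁻¹
t½ = ln2 / k = 0.693147 / 0.03963 = 17.49 h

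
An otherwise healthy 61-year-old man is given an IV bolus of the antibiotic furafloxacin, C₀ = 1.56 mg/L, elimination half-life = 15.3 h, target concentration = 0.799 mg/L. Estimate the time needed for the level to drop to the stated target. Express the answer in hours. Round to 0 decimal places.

k = ln2 / t½ = 0.693147 / 15.3 = 0.04530 h⁻¹
t = ln(C₀ / C) / k = ln(1.560 / 0.799) / 0.04530
  = ln(1.952) / 0.04530 = 0.6689 / 0.04530 = 14.77 h

15 h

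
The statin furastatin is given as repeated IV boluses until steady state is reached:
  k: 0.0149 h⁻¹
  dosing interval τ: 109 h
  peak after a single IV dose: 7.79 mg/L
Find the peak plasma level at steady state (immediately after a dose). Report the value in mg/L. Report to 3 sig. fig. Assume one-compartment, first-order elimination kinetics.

9.70 mg/L

e^(−kτ) = e^(−0.01490 × 109) = 0.1971
Accumulation ratio R = 1 / (1 − e^(−kτ)) = 1 / (1 − 0.1971) = 1.245
Steady-state peak = C₀ × R = 7.79 × 1.245 = 9.699 mg/L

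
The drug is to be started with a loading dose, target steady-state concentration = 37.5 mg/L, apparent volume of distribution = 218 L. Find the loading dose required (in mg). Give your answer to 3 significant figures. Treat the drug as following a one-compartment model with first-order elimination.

8180 mg

LD = Css × Vd = 37.5 × 218 = 8175 mg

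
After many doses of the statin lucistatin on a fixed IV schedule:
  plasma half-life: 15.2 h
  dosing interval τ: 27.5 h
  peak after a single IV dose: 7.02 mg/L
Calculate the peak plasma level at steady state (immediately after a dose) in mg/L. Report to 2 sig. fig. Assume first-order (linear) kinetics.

9.8 mg/L

k = ln2 / t½ = 0.693147 / 15.2 = 0.04560 h⁻¹
e^(−kτ) = e^(−0.04560 × 27.5) = 0.2854
Accumulation ratio R = 1 / (1 − e^(−kτ)) = 1 / (1 − 0.2854) = 1.399
Steady-state peak = C₀ × R = 7.02 × 1.399 = 9.821 mg/L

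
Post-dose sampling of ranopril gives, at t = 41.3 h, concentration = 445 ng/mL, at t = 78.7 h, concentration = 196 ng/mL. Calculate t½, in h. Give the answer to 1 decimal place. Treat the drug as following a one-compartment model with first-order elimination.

31.6 h

k = ln(C₁/C₂) / (t₂ − t₁) = ln(445/196) / (78.7 − 41.3)
  = 0.8200 / 37.40 = 0.02193 h⁻¹
t½ = ln2 / k = 0.693147 / 0.02193 = 31.61 h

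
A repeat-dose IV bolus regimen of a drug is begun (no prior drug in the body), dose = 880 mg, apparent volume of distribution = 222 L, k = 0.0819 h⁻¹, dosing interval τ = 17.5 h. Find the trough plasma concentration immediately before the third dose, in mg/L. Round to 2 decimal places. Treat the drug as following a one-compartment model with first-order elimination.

1.17 mg/L

C₀ per dose = Dose / Vd = 880 / 222 = 3.964 mg/L
Fraction remaining after one interval: r = e^(−kτ) = e^(−0.08190 × 17.5) = 0.2385
Before dose 3, 2 doses have been given (aged 1τ, 2τ).
C_trough = C₀ × (r + r²) = 3.964 × (0.2385 + 0.05688) = 1.171 mg/L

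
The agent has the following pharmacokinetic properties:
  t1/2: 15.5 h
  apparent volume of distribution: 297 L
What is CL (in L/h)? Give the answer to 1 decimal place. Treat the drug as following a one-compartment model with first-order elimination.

k = ln2 / t½ = 0.693147 / 15.5 = 0.04472 h⁻¹
CL = k × Vd = 0.04472 × 297 = 13.28 L/h

13.3 L/h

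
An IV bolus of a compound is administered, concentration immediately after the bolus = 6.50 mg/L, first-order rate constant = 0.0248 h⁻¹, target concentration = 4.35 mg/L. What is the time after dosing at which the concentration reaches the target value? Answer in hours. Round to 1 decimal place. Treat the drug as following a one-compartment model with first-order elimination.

16.2 h

t = ln(C₀ / C) / k = ln(6.500 / 4.35) / 0.02480
  = ln(1.494) / 0.02480 = 0.4015 / 0.02480 = 16.19 h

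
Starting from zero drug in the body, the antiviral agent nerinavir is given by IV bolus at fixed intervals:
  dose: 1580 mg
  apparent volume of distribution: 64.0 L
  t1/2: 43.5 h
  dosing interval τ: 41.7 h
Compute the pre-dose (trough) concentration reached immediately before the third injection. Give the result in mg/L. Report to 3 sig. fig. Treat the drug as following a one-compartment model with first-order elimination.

C₀ per dose = Dose / Vd = 1580 / 64.0 = 24.69 mg/L
k = ln2 / t½ = 0.693147 / 43.5 = 0.01593 h⁻¹
Fraction remaining after one interval: r = e^(−kτ) = e^(−0.01593 × 41.7) = 0.5146
Before dose 3, 2 doses have been given (aged 1τ, 2τ).
C_trough = C₀ × (r + r²) = 24.69 × (0.5146 + 0.2648) = 19.24 mg/L

19.2 mg/L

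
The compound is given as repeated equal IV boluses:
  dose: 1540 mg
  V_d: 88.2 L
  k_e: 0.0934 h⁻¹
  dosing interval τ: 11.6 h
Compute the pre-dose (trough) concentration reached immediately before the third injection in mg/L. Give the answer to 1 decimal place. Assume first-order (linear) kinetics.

7.9 mg/L

C₀ per dose = Dose / Vd = 1540 / 88.2 = 17.46 mg/L
Fraction remaining after one interval: r = e^(−kτ) = e^(−0.09340 × 11.6) = 0.3384
Before dose 3, 2 doses have been given (aged 1τ, 2τ).
C_trough = C₀ × (r + r²) = 17.46 × (0.3384 + 0.1145) = 7.908 mg/L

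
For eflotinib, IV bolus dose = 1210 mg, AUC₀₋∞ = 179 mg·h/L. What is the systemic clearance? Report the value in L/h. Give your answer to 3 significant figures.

CL = Dose / AUC = 1210 / 179 = 6.760 L/h

6.76 L/h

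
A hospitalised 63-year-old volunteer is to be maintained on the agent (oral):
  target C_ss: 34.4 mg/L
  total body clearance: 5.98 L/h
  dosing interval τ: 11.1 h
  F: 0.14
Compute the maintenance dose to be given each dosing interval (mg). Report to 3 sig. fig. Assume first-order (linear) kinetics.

16300 mg

At steady state, F × (Dose/τ) = Css × CL.
Dose = Css × CL × τ / F = 34.4 × 5.980 × 11.1 / 0.14 = 16310 mg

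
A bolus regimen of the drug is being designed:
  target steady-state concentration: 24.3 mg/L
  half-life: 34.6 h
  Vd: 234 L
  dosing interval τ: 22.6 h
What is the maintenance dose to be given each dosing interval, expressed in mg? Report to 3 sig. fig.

k = ln2 / t½ = 0.693147 / 34.6 = 0.02003 h⁻¹
CL = k × Vd = 0.02003 × 234 = 4.687 L/h
At steady state, Dose/τ = Css × CL.
Dose = Css × CL × τ = 24.3 × 4.687 × 22.6 = 2574 mg

2570 mg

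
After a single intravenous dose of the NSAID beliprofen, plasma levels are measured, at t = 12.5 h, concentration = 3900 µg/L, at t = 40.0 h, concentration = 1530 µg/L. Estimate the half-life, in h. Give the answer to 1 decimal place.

k = ln(C₁/C₂) / (t₂ − t₁) = ln(3900/1530) / (40.0 − 12.5)
  = 0.9357 / 27.50 = 0.03403 h⁻¹
t½ = ln2 / k = 0.693147 / 0.03403 = 20.37 h

20.4 h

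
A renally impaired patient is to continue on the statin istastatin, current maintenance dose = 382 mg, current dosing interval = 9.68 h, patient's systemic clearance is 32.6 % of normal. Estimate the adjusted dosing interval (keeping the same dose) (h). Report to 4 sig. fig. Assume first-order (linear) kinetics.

To keep the same average steady-state level, dosing rate must scale with clearance.
CL ratio = 32.6 / 100 = 0.3260
New interval (same dose) = 9.68 / 0.3260 = 29.69 h

29.69 h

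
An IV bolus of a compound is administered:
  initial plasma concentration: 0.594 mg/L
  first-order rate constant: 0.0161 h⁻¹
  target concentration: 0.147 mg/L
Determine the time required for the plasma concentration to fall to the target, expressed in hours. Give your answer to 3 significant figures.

t = ln(C₀ / C) / k = ln(0.5940 / 0.147) / 0.01610
  = ln(4.041) / 0.01610 = 1.396 / 0.01610 = 86.71 h

86.7 h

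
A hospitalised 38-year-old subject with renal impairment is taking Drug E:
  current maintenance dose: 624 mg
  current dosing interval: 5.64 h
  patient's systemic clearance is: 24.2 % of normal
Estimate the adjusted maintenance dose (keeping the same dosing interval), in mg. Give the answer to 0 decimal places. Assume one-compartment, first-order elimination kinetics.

151 mg

To keep the same average steady-state level, dosing rate must scale with clearance.
CL ratio = 24.2 / 100 = 0.2420
New dose (same interval) = 624 × 0.2420 = 151.0 mg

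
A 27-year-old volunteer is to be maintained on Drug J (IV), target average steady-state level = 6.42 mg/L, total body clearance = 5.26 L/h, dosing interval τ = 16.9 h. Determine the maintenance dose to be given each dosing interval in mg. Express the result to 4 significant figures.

570.7 mg

At steady state, Dose/τ = Css × CL.
Dose = Css × CL × τ = 6.42 × 5.260 × 16.9 = 570.7 mg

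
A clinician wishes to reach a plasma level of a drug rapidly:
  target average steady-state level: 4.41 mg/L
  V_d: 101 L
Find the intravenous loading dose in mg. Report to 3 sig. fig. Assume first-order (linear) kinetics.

445 mg

LD = Css × Vd = 4.41 × 101 = 445.4 mg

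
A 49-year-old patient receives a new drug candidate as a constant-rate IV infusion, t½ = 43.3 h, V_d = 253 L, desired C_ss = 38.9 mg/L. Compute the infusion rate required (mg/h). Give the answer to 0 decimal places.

k = ln2 / t½ = 0.693147 / 43.3 = 0.01601 h⁻¹
CL = k × Vd = 0.01601 × 253 = 4.051 L/h
At steady state, infusion rate R₀ = Css × CL = 38.9 × 4.051 = 157.6 mg/h

158 mg/h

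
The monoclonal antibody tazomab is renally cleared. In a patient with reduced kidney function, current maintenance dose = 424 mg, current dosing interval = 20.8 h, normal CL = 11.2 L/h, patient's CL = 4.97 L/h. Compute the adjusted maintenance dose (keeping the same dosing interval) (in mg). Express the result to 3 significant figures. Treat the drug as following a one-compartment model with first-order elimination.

To keep the same average steady-state level, dosing rate must scale with clearance.
CL ratio = 4.97 / 11.2 = 0.4438
New dose (same interval) = 424 × 0.4438 = 188.2 mg

188 mg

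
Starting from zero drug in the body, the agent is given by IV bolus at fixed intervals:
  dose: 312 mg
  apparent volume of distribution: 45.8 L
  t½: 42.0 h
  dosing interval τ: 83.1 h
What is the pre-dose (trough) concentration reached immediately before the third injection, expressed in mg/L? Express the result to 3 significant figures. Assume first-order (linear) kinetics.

2.17 mg/L

C₀ per dose = Dose / Vd = 312 / 45.8 = 6.812 mg/L
k = ln2 / t½ = 0.693147 / 42.0 = 0.01650 h⁻¹
Fraction remaining after one interval: r = e^(−kτ) = e^(−0.01650 × 83.1) = 0.2538
Before dose 3, 2 doses have been given (aged 1τ, 2τ).
C_trough = C₀ × (r + r²) = 6.812 × (0.2538 + 0.06441) = 2.168 mg/L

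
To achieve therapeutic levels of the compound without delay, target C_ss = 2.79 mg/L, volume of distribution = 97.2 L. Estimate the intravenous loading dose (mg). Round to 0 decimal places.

271 mg

LD = Css × Vd = 2.79 × 97.2 = 271.2 mg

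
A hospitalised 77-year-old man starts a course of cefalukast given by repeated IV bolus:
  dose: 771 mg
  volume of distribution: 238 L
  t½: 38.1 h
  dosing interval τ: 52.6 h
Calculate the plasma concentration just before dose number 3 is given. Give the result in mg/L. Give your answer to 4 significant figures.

1.722 mg/L

C₀ per dose = Dose / Vd = 771 / 238 = 3.239 mg/L
k = ln2 / t½ = 0.693147 / 38.1 = 0.01819 h⁻¹
Fraction remaining after one interval: r = e^(−kτ) = e^(−0.01819 × 52.6) = 0.3841
Before dose 3, 2 doses have been given (aged 1τ, 2τ).
C_trough = C₀ × (r + r²) = 3.239 × (0.3841 + 0.1475) = 1.722 mg/L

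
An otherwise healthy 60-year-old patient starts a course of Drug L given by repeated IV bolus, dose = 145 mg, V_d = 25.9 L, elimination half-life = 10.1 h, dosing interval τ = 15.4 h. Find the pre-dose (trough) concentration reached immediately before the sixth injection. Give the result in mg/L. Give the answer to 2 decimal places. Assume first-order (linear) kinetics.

2.97 mg/L

C₀ per dose = Dose / Vd = 145 / 25.9 = 5.598 mg/L
k = ln2 / t½ = 0.693147 / 10.1 = 0.06863 h⁻¹
Fraction remaining after one interval: r = e^(−kτ) = e^(−0.06863 × 15.4) = 0.3475
Before dose 6, 5 doses have been given (aged 1τ, 2τ, 3τ, 4τ, 5τ).
C_trough = C₀ × (r + r² + … + r^5) = C₀ × r(1−r^5)/(1−r)
        = 5.598 × 0.3475 × (1 − 0.005067) / (1 − 0.3475) = 2.966 mg/L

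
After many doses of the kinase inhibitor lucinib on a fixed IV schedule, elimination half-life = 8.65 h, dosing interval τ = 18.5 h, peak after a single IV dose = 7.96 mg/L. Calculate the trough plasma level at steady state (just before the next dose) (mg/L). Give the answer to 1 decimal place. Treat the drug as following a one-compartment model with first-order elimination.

2.3 mg/L

k = ln2 / t½ = 0.693147 / 8.65 = 0.08013 h⁻¹
e^(−kτ) = e^(−0.08013 × 18.5) = 0.2271
Accumulation ratio R = 1 / (1 − e^(−kτ)) = 1 / (1 − 0.2271) = 1.294
Steady-state trough = C₀ × R × e^(−kτ) = 7.96 × 1.294 × 0.2271 = 2.339 mg/L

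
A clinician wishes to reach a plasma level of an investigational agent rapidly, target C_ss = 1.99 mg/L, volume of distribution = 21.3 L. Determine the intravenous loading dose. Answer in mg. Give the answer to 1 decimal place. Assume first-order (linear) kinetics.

LD = Css × Vd = 1.99 × 21.3 = 42.39 mg

42.4 mg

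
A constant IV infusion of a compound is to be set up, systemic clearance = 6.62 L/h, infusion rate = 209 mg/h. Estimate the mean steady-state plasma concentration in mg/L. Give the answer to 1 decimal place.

At steady state Css = R₀ / CL = 209 / 6.620 = 31.57 mg/L

31.6 mg/L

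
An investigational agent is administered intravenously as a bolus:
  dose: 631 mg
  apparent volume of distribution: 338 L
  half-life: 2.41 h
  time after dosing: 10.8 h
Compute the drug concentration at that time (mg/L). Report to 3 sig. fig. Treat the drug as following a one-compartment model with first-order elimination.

0.0836 mg/L

C₀ = Dose / Vd = 631.0 / 338 = 1.867 mg/L
k = ln2 / t½ = 0.693147 / 2.41 = 0.2876 h⁻¹
C = C₀ · e^(−k·t) = 1.867 × e^(−0.2876 × 10.8)
  = 1.867 × 0.04478 = 0.08360 mg/L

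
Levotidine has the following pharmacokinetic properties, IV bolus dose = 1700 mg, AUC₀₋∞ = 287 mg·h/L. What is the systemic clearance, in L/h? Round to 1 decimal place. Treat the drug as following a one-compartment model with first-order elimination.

5.9 L/h

CL = Dose / AUC = 1700 / 287 = 5.923 L/h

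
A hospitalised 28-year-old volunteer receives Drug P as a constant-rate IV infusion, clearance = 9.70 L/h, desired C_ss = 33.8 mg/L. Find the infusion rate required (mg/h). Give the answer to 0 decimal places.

328 mg/h

At steady state, infusion rate R₀ = Css × CL = 33.8 × 9.700 = 327.9 mg/h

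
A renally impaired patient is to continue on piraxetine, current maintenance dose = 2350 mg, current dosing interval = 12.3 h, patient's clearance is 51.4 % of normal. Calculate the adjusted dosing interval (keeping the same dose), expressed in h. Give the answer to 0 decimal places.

24 h

To keep the same average steady-state level, dosing rate must scale with clearance.
CL ratio = 51.4 / 100 = 0.5140
New interval (same dose) = 12.3 / 0.5140 = 23.93 h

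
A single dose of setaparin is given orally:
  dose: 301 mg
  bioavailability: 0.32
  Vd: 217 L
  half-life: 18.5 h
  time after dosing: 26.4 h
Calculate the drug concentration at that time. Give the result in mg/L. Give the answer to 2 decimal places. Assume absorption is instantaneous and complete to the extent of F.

0.17 mg/L

Amount reaching circulation = F × Dose = 0.32 × 301.0 = 96.32 mg
C₀ = F·Dose / Vd = 96.32 / 217 = 0.4439 mg/L
k = ln2 / t½ = 0.693147 / 18.5 = 0.03747 h⁻¹
C = C₀ · e^(−k·t) = 0.4439 × e^(−0.03747 × 26.4)
  = 0.4439 × 0.3719 = 0.1651 mg/L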